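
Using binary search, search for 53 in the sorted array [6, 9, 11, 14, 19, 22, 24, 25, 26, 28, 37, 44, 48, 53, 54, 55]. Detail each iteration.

Binary search for 53 in [6, 9, 11, 14, 19, 22, 24, 25, 26, 28, 37, 44, 48, 53, 54, 55]:

lo=0, hi=15, mid=7, arr[mid]=25 -> 25 < 53, search right half
lo=8, hi=15, mid=11, arr[mid]=44 -> 44 < 53, search right half
lo=12, hi=15, mid=13, arr[mid]=53 -> Found target at index 13!

Binary search finds 53 at index 13 after 3 comparisons. The search repeatedly halves the search space by comparing with the middle element.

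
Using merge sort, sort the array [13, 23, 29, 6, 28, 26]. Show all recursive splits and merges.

Merge sort trace:

Split: [13, 23, 29, 6, 28, 26] -> [13, 23, 29] and [6, 28, 26]
  Split: [13, 23, 29] -> [13] and [23, 29]
    Split: [23, 29] -> [23] and [29]
    Merge: [23] + [29] -> [23, 29]
  Merge: [13] + [23, 29] -> [13, 23, 29]
  Split: [6, 28, 26] -> [6] and [28, 26]
    Split: [28, 26] -> [28] and [26]
    Merge: [28] + [26] -> [26, 28]
  Merge: [6] + [26, 28] -> [6, 26, 28]
Merge: [13, 23, 29] + [6, 26, 28] -> [6, 13, 23, 26, 28, 29]

Final sorted array: [6, 13, 23, 26, 28, 29]

The merge sort proceeds by recursively splitting the array and merging sorted halves.
After all merges, the sorted array is [6, 13, 23, 26, 28, 29].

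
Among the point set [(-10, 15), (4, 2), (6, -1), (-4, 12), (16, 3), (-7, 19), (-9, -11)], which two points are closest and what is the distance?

Computing all pairwise distances among 7 points:

d((-10, 15), (4, 2)) = 19.105
d((-10, 15), (6, -1)) = 22.6274
d((-10, 15), (-4, 12)) = 6.7082
d((-10, 15), (16, 3)) = 28.6356
d((-10, 15), (-7, 19)) = 5.0
d((-10, 15), (-9, -11)) = 26.0192
d((4, 2), (6, -1)) = 3.6056 <-- minimum
d((4, 2), (-4, 12)) = 12.8062
d((4, 2), (16, 3)) = 12.0416
d((4, 2), (-7, 19)) = 20.2485
d((4, 2), (-9, -11)) = 18.3848
d((6, -1), (-4, 12)) = 16.4012
d((6, -1), (16, 3)) = 10.7703
d((6, -1), (-7, 19)) = 23.8537
d((6, -1), (-9, -11)) = 18.0278
d((-4, 12), (16, 3)) = 21.9317
d((-4, 12), (-7, 19)) = 7.6158
d((-4, 12), (-9, -11)) = 23.5372
d((16, 3), (-7, 19)) = 28.0179
d((16, 3), (-9, -11)) = 28.6531
d((-7, 19), (-9, -11)) = 30.0666

Closest pair: (4, 2) and (6, -1) with distance 3.6056

The closest pair is (4, 2) and (6, -1) with Euclidean distance 3.6056. For 7 points, brute-force pairwise comparison is shown above. For large n, the divide-and-conquer algorithm (sort by x, recurse on halves, check the dividing strip) achieves O(n log n).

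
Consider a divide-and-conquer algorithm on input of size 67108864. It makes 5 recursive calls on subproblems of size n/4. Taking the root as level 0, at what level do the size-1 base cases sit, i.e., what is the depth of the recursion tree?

For divide and conquer with division factor 4:

Problem sizes at each level:
Level 0: 67108864
Level 1: 16777216
Level 2: 4194304
Level 3: 1048576
Level 4: 262144
Level 5: 65536
Level 6: 16384
Level 7: 4096
Level 8: 1024
Level 9: 256
Level 10: 64
Level 11: 16
Level 12: 4
Level 13: 1

The root is level 0 and the size-1 base case is level 13 (the tree spans levels 0 through 13, i.e. 14 levels counting the root), so the depth is the number of divisions: log_4(67108864) = 13

The recursion tree depth is log_4(67108864) = 13. At each level, the problem size is divided by 4, so it takes 13 divisions to reduce to a base case of size 1. The algorithm makes 5 recursive calls at each level.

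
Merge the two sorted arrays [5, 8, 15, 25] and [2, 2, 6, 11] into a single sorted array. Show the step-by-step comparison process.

Merging process:

Compare 5 vs 2: take 2 from right. Merged: [2]
Compare 5 vs 2: take 2 from right. Merged: [2, 2]
Compare 5 vs 6: take 5 from left. Merged: [2, 2, 5]
Compare 8 vs 6: take 6 from right. Merged: [2, 2, 5, 6]
Compare 8 vs 11: take 8 from left. Merged: [2, 2, 5, 6, 8]
Compare 15 vs 11: take 11 from right. Merged: [2, 2, 5, 6, 8, 11]
Append remaining from left: [15, 25]. Merged: [2, 2, 5, 6, 8, 11, 15, 25]

Final merged array: [2, 2, 5, 6, 8, 11, 15, 25]
Total comparisons: 6

The merged array is [2, 2, 5, 6, 8, 11, 15, 25], requiring 6 comparisons. The merge step runs in O(n) time where n is the total number of elements.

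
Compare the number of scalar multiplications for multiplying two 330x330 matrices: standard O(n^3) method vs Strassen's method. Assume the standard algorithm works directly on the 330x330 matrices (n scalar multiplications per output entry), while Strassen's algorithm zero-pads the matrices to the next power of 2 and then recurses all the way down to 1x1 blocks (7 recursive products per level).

Matrix multiplication for 330x330 matrices:

Strassen's algorithm requires power-of-2 dimensions. Pad 330x330 to 512x512 (next power of 2).

Standard algorithm: 330^3 = 35937000 multiplications
Strassen's algorithm: 7^(log2(512)) = 7^9 = 40353607 multiplications
Difference: 35937000 - 40353607 = -4416607 (Strassen uses MORE here due to padding overhead — for small or just-over-power-of-2 n, padding can outweigh the per-level savings)

Standard: 35937000 multiplications (330^3). Strassen: 40353607 multiplications (7^9, after padding to 512x512). Strassen reduces 8 recursive multiplications to 7 at each level.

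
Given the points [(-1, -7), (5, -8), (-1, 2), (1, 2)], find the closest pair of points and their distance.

Computing all pairwise distances among 4 points:

d((-1, -7), (5, -8)) = 6.0828
d((-1, -7), (-1, 2)) = 9.0
d((-1, -7), (1, 2)) = 9.2195
d((5, -8), (-1, 2)) = 11.6619
d((5, -8), (1, 2)) = 10.7703
d((-1, 2), (1, 2)) = 2.0 <-- minimum

Closest pair: (-1, 2) and (1, 2) with distance 2.0

The closest pair is (-1, 2) and (1, 2) with Euclidean distance 2.0. For 4 points, brute-force pairwise comparison is shown above. For large n, the divide-and-conquer algorithm (sort by x, recurse on halves, check the dividing strip) achieves O(n log n).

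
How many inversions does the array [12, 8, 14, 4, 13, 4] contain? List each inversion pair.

Finding inversions in [12, 8, 14, 4, 13, 4]:

(0, 1): arr[0]=12 > arr[1]=8
(0, 3): arr[0]=12 > arr[3]=4
(0, 5): arr[0]=12 > arr[5]=4
(1, 3): arr[1]=8 > arr[3]=4
(1, 5): arr[1]=8 > arr[5]=4
(2, 3): arr[2]=14 > arr[3]=4
(2, 4): arr[2]=14 > arr[4]=13
(2, 5): arr[2]=14 > arr[5]=4
(4, 5): arr[4]=13 > arr[5]=4

Total inversions: 9

The array has 9 inversion(s): (0,1), (0,3), (0,5), (1,3), (1,5), (2,3), (2,4), (2,5), (4,5). Each pair (i,j) satisfies i < j and arr[i] > arr[j].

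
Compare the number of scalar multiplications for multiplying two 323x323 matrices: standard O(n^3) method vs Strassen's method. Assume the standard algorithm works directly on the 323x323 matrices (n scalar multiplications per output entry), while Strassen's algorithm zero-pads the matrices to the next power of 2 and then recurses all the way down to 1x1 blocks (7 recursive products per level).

Matrix multiplication for 323x323 matrices:

Strassen's algorithm requires power-of-2 dimensions. Pad 323x323 to 512x512 (next power of 2).

Standard algorithm: 323^3 = 33698267 multiplications
Strassen's algorithm: 7^(log2(512)) = 7^9 = 40353607 multiplications
Difference: 33698267 - 40353607 = -6655340 (Strassen uses MORE here due to padding overhead — for small or just-over-power-of-2 n, padding can outweigh the per-level savings)

Standard: 33698267 multiplications (323^3). Strassen: 40353607 multiplications (7^9, after padding to 512x512). Strassen reduces 8 recursive multiplications to 7 at each level.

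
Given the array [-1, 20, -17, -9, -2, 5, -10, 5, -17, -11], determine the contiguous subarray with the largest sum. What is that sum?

Using Kadane's algorithm on [-1, 20, -17, -9, -2, 5, -10, 5, -17, -11]:

Scanning through the array:
Position 1 (value 20): max_ending_here = 20, max_so_far = 20
Position 2 (value -17): max_ending_here = 3, max_so_far = 20
Position 3 (value -9): max_ending_here = -6, max_so_far = 20
Position 4 (value -2): max_ending_here = -2, max_so_far = 20
Position 5 (value 5): max_ending_here = 5, max_so_far = 20
Position 6 (value -10): max_ending_here = -5, max_so_far = 20
Position 7 (value 5): max_ending_here = 5, max_so_far = 20
Position 8 (value -17): max_ending_here = -12, max_so_far = 20
Position 9 (value -11): max_ending_here = -11, max_so_far = 20

Maximum subarray: [20]
Maximum sum: 20

The maximum subarray is [20] with sum 20. This subarray runs from index 1 to index 1.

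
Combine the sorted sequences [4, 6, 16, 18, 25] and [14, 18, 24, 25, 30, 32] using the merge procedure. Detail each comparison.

Merging process:

Compare 4 vs 14: take 4 from left. Merged: [4]
Compare 6 vs 14: take 6 from left. Merged: [4, 6]
Compare 16 vs 14: take 14 from right. Merged: [4, 6, 14]
Compare 16 vs 18: take 16 from left. Merged: [4, 6, 14, 16]
Compare 18 vs 18: take 18 from left. Merged: [4, 6, 14, 16, 18]
Compare 25 vs 18: take 18 from right. Merged: [4, 6, 14, 16, 18, 18]
Compare 25 vs 24: take 24 from right. Merged: [4, 6, 14, 16, 18, 18, 24]
Compare 25 vs 25: take 25 from left. Merged: [4, 6, 14, 16, 18, 18, 24, 25]
Append remaining from right: [25, 30, 32]. Merged: [4, 6, 14, 16, 18, 18, 24, 25, 25, 30, 32]

Final merged array: [4, 6, 14, 16, 18, 18, 24, 25, 25, 30, 32]
Total comparisons: 8

The merged array is [4, 6, 14, 16, 18, 18, 24, 25, 25, 30, 32], requiring 8 comparisons. The merge step runs in O(n) time where n is the total number of elements.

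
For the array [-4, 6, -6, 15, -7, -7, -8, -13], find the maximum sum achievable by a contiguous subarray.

Using Kadane's algorithm on [-4, 6, -6, 15, -7, -7, -8, -13]:

Scanning through the array:
Position 1 (value 6): max_ending_here = 6, max_so_far = 6
Position 2 (value -6): max_ending_here = 0, max_so_far = 6
Position 3 (value 15): max_ending_here = 15, max_so_far = 15
Position 4 (value -7): max_ending_here = 8, max_so_far = 15
Position 5 (value -7): max_ending_here = 1, max_so_far = 15
Position 6 (value -8): max_ending_here = -7, max_so_far = 15
Position 7 (value -13): max_ending_here = -13, max_so_far = 15

Maximum subarray: [6, -6, 15]
Maximum sum: 15

The maximum subarray is [6, -6, 15] with sum 15. This subarray runs from index 1 to index 3.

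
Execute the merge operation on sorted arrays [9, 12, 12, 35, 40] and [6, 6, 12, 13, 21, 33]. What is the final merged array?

Merging process:

Compare 9 vs 6: take 6 from right. Merged: [6]
Compare 9 vs 6: take 6 from right. Merged: [6, 6]
Compare 9 vs 12: take 9 from left. Merged: [6, 6, 9]
Compare 12 vs 12: take 12 from left. Merged: [6, 6, 9, 12]
Compare 12 vs 12: take 12 from left. Merged: [6, 6, 9, 12, 12]
Compare 35 vs 12: take 12 from right. Merged: [6, 6, 9, 12, 12, 12]
Compare 35 vs 13: take 13 from right. Merged: [6, 6, 9, 12, 12, 12, 13]
Compare 35 vs 21: take 21 from right. Merged: [6, 6, 9, 12, 12, 12, 13, 21]
Compare 35 vs 33: take 33 from right. Merged: [6, 6, 9, 12, 12, 12, 13, 21, 33]
Append remaining from left: [35, 40]. Merged: [6, 6, 9, 12, 12, 12, 13, 21, 33, 35, 40]

Final merged array: [6, 6, 9, 12, 12, 12, 13, 21, 33, 35, 40]
Total comparisons: 9

The merged array is [6, 6, 9, 12, 12, 12, 13, 21, 33, 35, 40], requiring 9 comparisons. The merge step runs in O(n) time where n is the total number of elements.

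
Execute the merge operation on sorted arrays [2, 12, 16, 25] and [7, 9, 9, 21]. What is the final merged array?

Merging process:

Compare 2 vs 7: take 2 from left. Merged: [2]
Compare 12 vs 7: take 7 from right. Merged: [2, 7]
Compare 12 vs 9: take 9 from right. Merged: [2, 7, 9]
Compare 12 vs 9: take 9 from right. Merged: [2, 7, 9, 9]
Compare 12 vs 21: take 12 from left. Merged: [2, 7, 9, 9, 12]
Compare 16 vs 21: take 16 from left. Merged: [2, 7, 9, 9, 12, 16]
Compare 25 vs 21: take 21 from right. Merged: [2, 7, 9, 9, 12, 16, 21]
Append remaining from left: [25]. Merged: [2, 7, 9, 9, 12, 16, 21, 25]

Final merged array: [2, 7, 9, 9, 12, 16, 21, 25]
Total comparisons: 7

The merged array is [2, 7, 9, 9, 12, 16, 21, 25], requiring 7 comparisons. The merge step runs in O(n) time where n is the total number of elements.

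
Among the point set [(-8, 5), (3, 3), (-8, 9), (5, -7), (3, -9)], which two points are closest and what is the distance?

Computing all pairwise distances among 5 points:

d((-8, 5), (3, 3)) = 11.1803
d((-8, 5), (-8, 9)) = 4.0
d((-8, 5), (5, -7)) = 17.6918
d((-8, 5), (3, -9)) = 17.8045
d((3, 3), (-8, 9)) = 12.53
d((3, 3), (5, -7)) = 10.198
d((3, 3), (3, -9)) = 12.0
d((-8, 9), (5, -7)) = 20.6155
d((-8, 9), (3, -9)) = 21.095
d((5, -7), (3, -9)) = 2.8284 <-- minimum

Closest pair: (5, -7) and (3, -9) with distance 2.8284

The closest pair is (5, -7) and (3, -9) with Euclidean distance 2.8284. For 5 points, brute-force pairwise comparison is shown above. For large n, the divide-and-conquer algorithm (sort by x, recurse on halves, check the dividing strip) achieves O(n log n).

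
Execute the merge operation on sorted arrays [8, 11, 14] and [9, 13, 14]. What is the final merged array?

Merging process:

Compare 8 vs 9: take 8 from left. Merged: [8]
Compare 11 vs 9: take 9 from right. Merged: [8, 9]
Compare 11 vs 13: take 11 from left. Merged: [8, 9, 11]
Compare 14 vs 13: take 13 from right. Merged: [8, 9, 11, 13]
Compare 14 vs 14: take 14 from left. Merged: [8, 9, 11, 13, 14]
Append remaining from right: [14]. Merged: [8, 9, 11, 13, 14, 14]

Final merged array: [8, 9, 11, 13, 14, 14]
Total comparisons: 5

The merged array is [8, 9, 11, 13, 14, 14], requiring 5 comparisons. The merge step runs in O(n) time where n is the total number of elements.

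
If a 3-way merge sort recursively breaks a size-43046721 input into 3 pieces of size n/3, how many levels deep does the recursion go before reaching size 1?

For divide and conquer with division factor 3:

Problem sizes at each level:
Level 0: 43046721
Level 1: 14348907
Level 2: 4782969
Level 3: 1594323
Level 4: 531441
Level 5: 177147
Level 6: 59049
Level 7: 19683
Level 8: 6561
Level 9: 2187
Level 10: 729
Level 11: 243
Level 12: 81
Level 13: 27
Level 14: 9
Level 15: 3
Level 16: 1

The root is level 0 and the size-1 base case is level 16 (the tree spans levels 0 through 16, i.e. 17 levels counting the root), so the depth is the number of divisions: log_3(43046721) = 16

The recursion tree depth is log_3(43046721) = 16. At each level, the problem size is divided by 3, so it takes 16 divisions to reduce to a base case of size 1. The algorithm makes 3 recursive calls at each level.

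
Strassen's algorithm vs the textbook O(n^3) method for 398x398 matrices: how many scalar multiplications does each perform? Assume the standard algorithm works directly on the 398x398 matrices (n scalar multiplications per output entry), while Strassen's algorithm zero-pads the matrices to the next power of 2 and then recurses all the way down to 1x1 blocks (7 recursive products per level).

Matrix multiplication for 398x398 matrices:

Strassen's algorithm requires power-of-2 dimensions. Pad 398x398 to 512x512 (next power of 2).

Standard algorithm: 398^3 = 63044792 multiplications
Strassen's algorithm: 7^(log2(512)) = 7^9 = 40353607 multiplications
Savings: 63044792 - 40353607 = 22691185 multiplications

Standard: 63044792 multiplications (398^3). Strassen: 40353607 multiplications (7^9, after padding to 512x512). Strassen reduces 8 recursive multiplications to 7 at each level.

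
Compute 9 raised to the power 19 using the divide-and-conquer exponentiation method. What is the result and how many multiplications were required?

Computing 9^19 by squaring (build up from 9^1; each line after the first costs one multiplication):

9^1 = 9
9^2 = (9^1)^2 = 9^2 = 81
9^4 = (9^2)^2 = 81^2 = 6561
9^8 = (9^4)^2 = 6561^2 = 43046721
9^9 = 9 * 9^8 = 9 * 43046721 = 387420489
9^18 = (9^9)^2 = 387420489^2 = 150094635296999121
9^19 = 9 * 9^18 = 9 * 150094635296999121 = 1350851717672992089

Result: 1350851717672992089
Multiplications needed: 6 (6 lines after 9^1)

9^19 = 1350851717672992089. Using exponentiation by squaring, this requires 6 multiplications. The key idea: if the exponent is even, square the half-power; if odd, multiply by the base once.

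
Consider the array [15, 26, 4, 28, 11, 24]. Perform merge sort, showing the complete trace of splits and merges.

Merge sort trace:

Split: [15, 26, 4, 28, 11, 24] -> [15, 26, 4] and [28, 11, 24]
  Split: [15, 26, 4] -> [15] and [26, 4]
    Split: [26, 4] -> [26] and [4]
    Merge: [26] + [4] -> [4, 26]
  Merge: [15] + [4, 26] -> [4, 15, 26]
  Split: [28, 11, 24] -> [28] and [11, 24]
    Split: [11, 24] -> [11] and [24]
    Merge: [11] + [24] -> [11, 24]
  Merge: [28] + [11, 24] -> [11, 24, 28]
Merge: [4, 15, 26] + [11, 24, 28] -> [4, 11, 15, 24, 26, 28]

Final sorted array: [4, 11, 15, 24, 26, 28]

The merge sort proceeds by recursively splitting the array and merging sorted halves.
After all merges, the sorted array is [4, 11, 15, 24, 26, 28].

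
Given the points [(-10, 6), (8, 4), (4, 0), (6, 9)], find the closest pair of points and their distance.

Computing all pairwise distances among 4 points:

d((-10, 6), (8, 4)) = 18.1108
d((-10, 6), (4, 0)) = 15.2315
d((-10, 6), (6, 9)) = 16.2788
d((8, 4), (4, 0)) = 5.6569
d((8, 4), (6, 9)) = 5.3852 <-- minimum
d((4, 0), (6, 9)) = 9.2195

Closest pair: (8, 4) and (6, 9) with distance 5.3852

The closest pair is (8, 4) and (6, 9) with Euclidean distance 5.3852. For 4 points, brute-force pairwise comparison is shown above. For large n, the divide-and-conquer algorithm (sort by x, recurse on halves, check the dividing strip) achieves O(n log n).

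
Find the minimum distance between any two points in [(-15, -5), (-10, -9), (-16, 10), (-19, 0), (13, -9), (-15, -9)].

Computing all pairwise distances among 6 points:

d((-15, -5), (-10, -9)) = 6.4031
d((-15, -5), (-16, 10)) = 15.0333
d((-15, -5), (-19, 0)) = 6.4031
d((-15, -5), (13, -9)) = 28.2843
d((-15, -5), (-15, -9)) = 4.0 <-- minimum
d((-10, -9), (-16, 10)) = 19.9249
d((-10, -9), (-19, 0)) = 12.7279
d((-10, -9), (13, -9)) = 23.0
d((-10, -9), (-15, -9)) = 5.0
d((-16, 10), (-19, 0)) = 10.4403
d((-16, 10), (13, -9)) = 34.6699
d((-16, 10), (-15, -9)) = 19.0263
d((-19, 0), (13, -9)) = 33.2415
d((-19, 0), (-15, -9)) = 9.8489
d((13, -9), (-15, -9)) = 28.0

Closest pair: (-15, -5) and (-15, -9) with distance 4.0

The closest pair is (-15, -5) and (-15, -9) with Euclidean distance 4.0. For 6 points, brute-force pairwise comparison is shown above. For large n, the divide-and-conquer algorithm (sort by x, recurse on halves, check the dividing strip) achieves O(n log n).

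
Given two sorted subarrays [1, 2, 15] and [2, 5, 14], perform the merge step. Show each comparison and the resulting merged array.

Merging process:

Compare 1 vs 2: take 1 from left. Merged: [1]
Compare 2 vs 2: take 2 from left. Merged: [1, 2]
Compare 15 vs 2: take 2 from right. Merged: [1, 2, 2]
Compare 15 vs 5: take 5 from right. Merged: [1, 2, 2, 5]
Compare 15 vs 14: take 14 from right. Merged: [1, 2, 2, 5, 14]
Append remaining from left: [15]. Merged: [1, 2, 2, 5, 14, 15]

Final merged array: [1, 2, 2, 5, 14, 15]
Total comparisons: 5

The merged array is [1, 2, 2, 5, 14, 15], requiring 5 comparisons. The merge step runs in O(n) time where n is the total number of elements.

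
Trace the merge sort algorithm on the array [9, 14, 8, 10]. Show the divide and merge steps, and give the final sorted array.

Merge sort trace:

Split: [9, 14, 8, 10] -> [9, 14] and [8, 10]
  Split: [9, 14] -> [9] and [14]
  Merge: [9] + [14] -> [9, 14]
  Split: [8, 10] -> [8] and [10]
  Merge: [8] + [10] -> [8, 10]
Merge: [9, 14] + [8, 10] -> [8, 9, 10, 14]

Final sorted array: [8, 9, 10, 14]

The merge sort proceeds by recursively splitting the array and merging sorted halves.
After all merges, the sorted array is [8, 9, 10, 14].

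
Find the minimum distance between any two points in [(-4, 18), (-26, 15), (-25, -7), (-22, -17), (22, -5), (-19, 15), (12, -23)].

Computing all pairwise distances among 7 points:

d((-4, 18), (-26, 15)) = 22.2036
d((-4, 18), (-25, -7)) = 32.6497
d((-4, 18), (-22, -17)) = 39.3573
d((-4, 18), (22, -5)) = 34.7131
d((-4, 18), (-19, 15)) = 15.2971
d((-4, 18), (12, -23)) = 44.0114
d((-26, 15), (-25, -7)) = 22.0227
d((-26, 15), (-22, -17)) = 32.249
d((-26, 15), (22, -5)) = 52.0
d((-26, 15), (-19, 15)) = 7.0 <-- minimum
d((-26, 15), (12, -23)) = 53.7401
d((-25, -7), (-22, -17)) = 10.4403
d((-25, -7), (22, -5)) = 47.0425
d((-25, -7), (-19, 15)) = 22.8035
d((-25, -7), (12, -23)) = 40.3113
d((-22, -17), (22, -5)) = 45.607
d((-22, -17), (-19, 15)) = 32.1403
d((-22, -17), (12, -23)) = 34.5254
d((22, -5), (-19, 15)) = 45.618
d((22, -5), (12, -23)) = 20.5913
d((-19, 15), (12, -23)) = 49.0408

Closest pair: (-26, 15) and (-19, 15) with distance 7.0

The closest pair is (-26, 15) and (-19, 15) with Euclidean distance 7.0. For 7 points, brute-force pairwise comparison is shown above. For large n, the divide-and-conquer algorithm (sort by x, recurse on halves, check the dividing strip) achieves O(n log n).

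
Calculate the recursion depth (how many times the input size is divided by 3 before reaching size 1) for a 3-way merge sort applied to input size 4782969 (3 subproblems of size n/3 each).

For divide and conquer with division factor 3:

Problem sizes at each level:
Level 0: 4782969
Level 1: 1594323
Level 2: 531441
Level 3: 177147
Level 4: 59049
Level 5: 19683
Level 6: 6561
Level 7: 2187
Level 8: 729
Level 9: 243
Level 10: 81
Level 11: 27
Level 12: 9
Level 13: 3
Level 14: 1

The root is level 0 and the size-1 base case is level 14 (the tree spans levels 0 through 14, i.e. 15 levels counting the root), so the depth is the number of divisions: log_3(4782969) = 14

The recursion tree depth is log_3(4782969) = 14. At each level, the problem size is divided by 3, so it takes 14 divisions to reduce to a base case of size 1. The algorithm makes 3 recursive calls at each level.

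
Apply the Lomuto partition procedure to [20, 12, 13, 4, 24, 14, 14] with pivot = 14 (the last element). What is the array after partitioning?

Lomuto partition with pivot = 14:

Initial array: [20, 12, 13, 4, 24, 14, 14]

arr[0]=20 > 14: no swap
arr[1]=12 <= 14: swap with position 0, array becomes [12, 20, 13, 4, 24, 14, 14]
arr[2]=13 <= 14: swap with position 1, array becomes [12, 13, 20, 4, 24, 14, 14]
arr[3]=4 <= 14: swap with position 2, array becomes [12, 13, 4, 20, 24, 14, 14]
arr[4]=24 > 14: no swap
arr[5]=14 <= 14: swap with position 3, array becomes [12, 13, 4, 14, 24, 20, 14]

Place pivot at position 4: [12, 13, 4, 14, 14, 20, 24]
Pivot position: 4

After partitioning with pivot 14, the array becomes [12, 13, 4, 14, 14, 20, 24]. The pivot is placed at index 4. All elements to the left of the pivot are <= 14, and all elements to the right are > 14.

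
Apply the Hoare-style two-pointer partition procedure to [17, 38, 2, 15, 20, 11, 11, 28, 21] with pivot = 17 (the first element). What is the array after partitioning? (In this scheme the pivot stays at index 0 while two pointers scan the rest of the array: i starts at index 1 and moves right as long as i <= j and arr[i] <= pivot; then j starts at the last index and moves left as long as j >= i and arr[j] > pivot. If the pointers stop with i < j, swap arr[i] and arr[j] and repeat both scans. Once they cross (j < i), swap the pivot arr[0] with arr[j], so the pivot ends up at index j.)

Hoare-style two-pointer partition with pivot = 17:

Initial array: [17, 38, 2, 15, 20, 11, 11, 28, 21]

Pointers start at i = 1, j = 8.
i stops at index 1 (arr[1]=38 > 17), j stops at index 6 (arr[6]=11 <= 17): swap arr[1] and arr[6], array becomes [17, 11, 2, 15, 20, 11, 38, 28, 21]
i stops at index 4 (arr[4]=20 > 17), j stops at index 5 (arr[5]=11 <= 17): swap arr[4] and arr[5], array becomes [17, 11, 2, 15, 11, 20, 38, 28, 21]
i ends at 5, j ends at 4: the pointers have crossed (j < i), so scanning stops.

Swap pivot arr[0] with arr[4] to place pivot at position 4: [11, 11, 2, 15, 17, 20, 38, 28, 21]
Pivot position: 4

After partitioning with pivot 17, the array becomes [11, 11, 2, 15, 17, 20, 38, 28, 21]. The pivot is placed at index 4. All elements to the left of the pivot are <= 17, and all elements to the right are > 17.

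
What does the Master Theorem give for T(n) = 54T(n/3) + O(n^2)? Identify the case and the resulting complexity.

Master Theorem for T(n) = 54T(n/3) + O(n^2):

a = 54, b = 3, c = 2
log_b(a) = log_3(54) = 3.6309

Case 1: c = 2 < log_3(54) = 3.6309
T(n) = O(n^(log_3 54))

For T(n) = 54T(n/3) + O(n^2): log_3(54) = 3.6309. This is Case 1 of the Master Theorem (c < log_b(a), work dominated by leaves), giving O(n^(log_3 54)).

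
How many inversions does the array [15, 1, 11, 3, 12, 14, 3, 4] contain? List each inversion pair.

Finding inversions in [15, 1, 11, 3, 12, 14, 3, 4]:

(0, 1): arr[0]=15 > arr[1]=1
(0, 2): arr[0]=15 > arr[2]=11
(0, 3): arr[0]=15 > arr[3]=3
(0, 4): arr[0]=15 > arr[4]=12
(0, 5): arr[0]=15 > arr[5]=14
(0, 6): arr[0]=15 > arr[6]=3
(0, 7): arr[0]=15 > arr[7]=4
(2, 3): arr[2]=11 > arr[3]=3
(2, 6): arr[2]=11 > arr[6]=3
(2, 7): arr[2]=11 > arr[7]=4
(4, 6): arr[4]=12 > arr[6]=3
(4, 7): arr[4]=12 > arr[7]=4
(5, 6): arr[5]=14 > arr[6]=3
(5, 7): arr[5]=14 > arr[7]=4

Total inversions: 14

The array has 14 inversion(s): (0,1), (0,2), (0,3), (0,4), (0,5), (0,6), (0,7), (2,3), (2,6), (2,7), (4,6), (4,7), (5,6), (5,7). Each pair (i,j) satisfies i < j and arr[i] > arr[j].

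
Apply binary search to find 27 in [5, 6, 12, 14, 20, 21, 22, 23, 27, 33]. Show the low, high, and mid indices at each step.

Binary search for 27 in [5, 6, 12, 14, 20, 21, 22, 23, 27, 33]:

lo=0, hi=9, mid=4, arr[mid]=20 -> 20 < 27, search right half
lo=5, hi=9, mid=7, arr[mid]=23 -> 23 < 27, search right half
lo=8, hi=9, mid=8, arr[mid]=27 -> Found target at index 8!

Binary search finds 27 at index 8 after 3 comparisons. The search repeatedly halves the search space by comparing with the middle element.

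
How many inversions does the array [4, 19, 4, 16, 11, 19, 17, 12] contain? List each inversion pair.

Finding inversions in [4, 19, 4, 16, 11, 19, 17, 12]:

(1, 2): arr[1]=19 > arr[2]=4
(1, 3): arr[1]=19 > arr[3]=16
(1, 4): arr[1]=19 > arr[4]=11
(1, 6): arr[1]=19 > arr[6]=17
(1, 7): arr[1]=19 > arr[7]=12
(3, 4): arr[3]=16 > arr[4]=11
(3, 7): arr[3]=16 > arr[7]=12
(5, 6): arr[5]=19 > arr[6]=17
(5, 7): arr[5]=19 > arr[7]=12
(6, 7): arr[6]=17 > arr[7]=12

Total inversions: 10

The array has 10 inversion(s): (1,2), (1,3), (1,4), (1,6), (1,7), (3,4), (3,7), (5,6), (5,7), (6,7). Each pair (i,j) satisfies i < j and arr[i] > arr[j].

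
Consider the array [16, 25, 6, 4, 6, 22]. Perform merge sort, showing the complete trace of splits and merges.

Merge sort trace:

Split: [16, 25, 6, 4, 6, 22] -> [16, 25, 6] and [4, 6, 22]
  Split: [16, 25, 6] -> [16] and [25, 6]
    Split: [25, 6] -> [25] and [6]
    Merge: [25] + [6] -> [6, 25]
  Merge: [16] + [6, 25] -> [6, 16, 25]
  Split: [4, 6, 22] -> [4] and [6, 22]
    Split: [6, 22] -> [6] and [22]
    Merge: [6] + [22] -> [6, 22]
  Merge: [4] + [6, 22] -> [4, 6, 22]
Merge: [6, 16, 25] + [4, 6, 22] -> [4, 6, 6, 16, 22, 25]

Final sorted array: [4, 6, 6, 16, 22, 25]

The merge sort proceeds by recursively splitting the array and merging sorted halves.
After all merges, the sorted array is [4, 6, 6, 16, 22, 25].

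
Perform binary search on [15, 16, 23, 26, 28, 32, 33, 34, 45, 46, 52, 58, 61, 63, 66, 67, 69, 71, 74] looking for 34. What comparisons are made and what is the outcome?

Binary search for 34 in [15, 16, 23, 26, 28, 32, 33, 34, 45, 46, 52, 58, 61, 63, 66, 67, 69, 71, 74]:

lo=0, hi=18, mid=9, arr[mid]=46 -> 46 > 34, search left half
lo=0, hi=8, mid=4, arr[mid]=28 -> 28 < 34, search right half
lo=5, hi=8, mid=6, arr[mid]=33 -> 33 < 34, search right half
lo=7, hi=8, mid=7, arr[mid]=34 -> Found target at index 7!

Binary search finds 34 at index 7 after 4 comparisons. The search repeatedly halves the search space by comparing with the middle element.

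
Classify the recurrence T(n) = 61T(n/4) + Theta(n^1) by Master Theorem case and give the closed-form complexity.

Master Theorem for T(n) = 61T(n/4) + O(n^1):

a = 61, b = 4, c = 1
log_b(a) = log_4(61) = 2.9654

Case 1: c = 1 < log_4(61) = 2.9654
T(n) = O(n^(log_4 61))

For T(n) = 61T(n/4) + O(n^1): log_4(61) = 2.9654. This is Case 1 of the Master Theorem (c < log_b(a), work dominated by leaves), giving O(n^(log_4 61)).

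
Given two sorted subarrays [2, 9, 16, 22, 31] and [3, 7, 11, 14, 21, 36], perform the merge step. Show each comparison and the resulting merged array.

Merging process:

Compare 2 vs 3: take 2 from left. Merged: [2]
Compare 9 vs 3: take 3 from right. Merged: [2, 3]
Compare 9 vs 7: take 7 from right. Merged: [2, 3, 7]
Compare 9 vs 11: take 9 from left. Merged: [2, 3, 7, 9]
Compare 16 vs 11: take 11 from right. Merged: [2, 3, 7, 9, 11]
Compare 16 vs 14: take 14 from right. Merged: [2, 3, 7, 9, 11, 14]
Compare 16 vs 21: take 16 from left. Merged: [2, 3, 7, 9, 11, 14, 16]
Compare 22 vs 21: take 21 from right. Merged: [2, 3, 7, 9, 11, 14, 16, 21]
Compare 22 vs 36: take 22 from left. Merged: [2, 3, 7, 9, 11, 14, 16, 21, 22]
Compare 31 vs 36: take 31 from left. Merged: [2, 3, 7, 9, 11, 14, 16, 21, 22, 31]
Append remaining from right: [36]. Merged: [2, 3, 7, 9, 11, 14, 16, 21, 22, 31, 36]

Final merged array: [2, 3, 7, 9, 11, 14, 16, 21, 22, 31, 36]
Total comparisons: 10

The merged array is [2, 3, 7, 9, 11, 14, 16, 21, 22, 31, 36], requiring 10 comparisons. The merge step runs in O(n) time where n is the total number of elements.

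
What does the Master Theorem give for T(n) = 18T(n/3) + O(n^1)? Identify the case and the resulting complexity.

Master Theorem for T(n) = 18T(n/3) + O(n^1):

a = 18, b = 3, c = 1
log_b(a) = log_3(18) = 2.6309

Case 1: c = 1 < log_3(18) = 2.6309
T(n) = O(n^(log_3 18))

For T(n) = 18T(n/3) + O(n^1): log_3(18) = 2.6309. This is Case 1 of the Master Theorem (c < log_b(a), work dominated by leaves), giving O(n^(log_3 18)).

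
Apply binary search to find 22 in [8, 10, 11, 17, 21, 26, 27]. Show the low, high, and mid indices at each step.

Binary search for 22 in [8, 10, 11, 17, 21, 26, 27]:

lo=0, hi=6, mid=3, arr[mid]=17 -> 17 < 22, search right half
lo=4, hi=6, mid=5, arr[mid]=26 -> 26 > 22, search left half
lo=4, hi=4, mid=4, arr[mid]=21 -> 21 < 22, search right half
lo=5 > hi=4, target 22 not found

Binary search determines that 22 is not in the array after 3 comparisons. The search space was exhausted without finding the target.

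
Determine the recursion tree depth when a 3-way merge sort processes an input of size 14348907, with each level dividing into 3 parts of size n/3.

For divide and conquer with division factor 3:

Problem sizes at each level:
Level 0: 14348907
Level 1: 4782969
Level 2: 1594323
Level 3: 531441
Level 4: 177147
Level 5: 59049
Level 6: 19683
Level 7: 6561
Level 8: 2187
Level 9: 729
Level 10: 243
Level 11: 81
Level 12: 27
Level 13: 9
Level 14: 3
Level 15: 1

The root is level 0 and the size-1 base case is level 15 (the tree spans levels 0 through 15, i.e. 16 levels counting the root), so the depth is the number of divisions: log_3(14348907) = 15

The recursion tree depth is log_3(14348907) = 15. At each level, the problem size is divided by 3, so it takes 15 divisions to reduce to a base case of size 1. The algorithm makes 3 recursive calls at each level.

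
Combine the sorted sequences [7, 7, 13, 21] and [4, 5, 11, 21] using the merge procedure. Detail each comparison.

Merging process:

Compare 7 vs 4: take 4 from right. Merged: [4]
Compare 7 vs 5: take 5 from right. Merged: [4, 5]
Compare 7 vs 11: take 7 from left. Merged: [4, 5, 7]
Compare 7 vs 11: take 7 from left. Merged: [4, 5, 7, 7]
Compare 13 vs 11: take 11 from right. Merged: [4, 5, 7, 7, 11]
Compare 13 vs 21: take 13 from left. Merged: [4, 5, 7, 7, 11, 13]
Compare 21 vs 21: take 21 from left. Merged: [4, 5, 7, 7, 11, 13, 21]
Append remaining from right: [21]. Merged: [4, 5, 7, 7, 11, 13, 21, 21]

Final merged array: [4, 5, 7, 7, 11, 13, 21, 21]
Total comparisons: 7

The merged array is [4, 5, 7, 7, 11, 13, 21, 21], requiring 7 comparisons. The merge step runs in O(n) time where n is the total number of elements.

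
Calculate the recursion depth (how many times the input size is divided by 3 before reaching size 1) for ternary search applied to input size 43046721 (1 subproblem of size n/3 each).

For divide and conquer with division factor 3:

Problem sizes at each level:
Level 0: 43046721
Level 1: 14348907
Level 2: 4782969
Level 3: 1594323
Level 4: 531441
Level 5: 177147
Level 6: 59049
Level 7: 19683
Level 8: 6561
Level 9: 2187
Level 10: 729
Level 11: 243
Level 12: 81
Level 13: 27
Level 14: 9
Level 15: 3
Level 16: 1

The root is level 0 and the size-1 base case is level 16 (the tree spans levels 0 through 16, i.e. 17 levels counting the root), so the depth is the number of divisions: log_3(43046721) = 16

The recursion tree depth is log_3(43046721) = 16. At each level, the problem size is divided by 3, so it takes 16 divisions to reduce to a base case of size 1. The algorithm makes 1 recursive call at each level.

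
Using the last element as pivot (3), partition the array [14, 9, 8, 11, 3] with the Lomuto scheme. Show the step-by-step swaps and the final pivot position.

Lomuto partition with pivot = 3:

Initial array: [14, 9, 8, 11, 3]

arr[0]=14 > 3: no swap
arr[1]=9 > 3: no swap
arr[2]=8 > 3: no swap
arr[3]=11 > 3: no swap

Place pivot at position 0: [3, 9, 8, 11, 14]
Pivot position: 0

After partitioning with pivot 3, the array becomes [3, 9, 8, 11, 14]. The pivot is placed at index 0. All elements to the left of the pivot are <= 3, and all elements to the right are > 3.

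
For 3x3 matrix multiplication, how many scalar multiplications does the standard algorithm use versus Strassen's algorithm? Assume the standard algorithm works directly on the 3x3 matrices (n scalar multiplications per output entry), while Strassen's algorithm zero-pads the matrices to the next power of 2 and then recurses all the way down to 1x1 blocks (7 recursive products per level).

Matrix multiplication for 3x3 matrices:

Strassen's algorithm requires power-of-2 dimensions. Pad 3x3 to 4x4 (next power of 2).

Standard algorithm: 3^3 = 27 multiplications
Strassen's algorithm: 7^(log2(4)) = 7^2 = 49 multiplications
Difference: 27 - 49 = -22 (Strassen uses MORE here due to padding overhead — for small or just-over-power-of-2 n, padding can outweigh the per-level savings)

Standard: 27 multiplications (3^3). Strassen: 49 multiplications (7^2, after padding to 4x4). Strassen reduces 8 recursive multiplications to 7 at each level.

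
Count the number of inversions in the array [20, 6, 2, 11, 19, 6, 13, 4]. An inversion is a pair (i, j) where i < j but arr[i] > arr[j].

Finding inversions in [20, 6, 2, 11, 19, 6, 13, 4]:

(0, 1): arr[0]=20 > arr[1]=6
(0, 2): arr[0]=20 > arr[2]=2
(0, 3): arr[0]=20 > arr[3]=11
(0, 4): arr[0]=20 > arr[4]=19
(0, 5): arr[0]=20 > arr[5]=6
(0, 6): arr[0]=20 > arr[6]=13
(0, 7): arr[0]=20 > arr[7]=4
(1, 2): arr[1]=6 > arr[2]=2
(1, 7): arr[1]=6 > arr[7]=4
(3, 5): arr[3]=11 > arr[5]=6
(3, 7): arr[3]=11 > arr[7]=4
(4, 5): arr[4]=19 > arr[5]=6
(4, 6): arr[4]=19 > arr[6]=13
(4, 7): arr[4]=19 > arr[7]=4
(5, 7): arr[5]=6 > arr[7]=4
(6, 7): arr[6]=13 > arr[7]=4

Total inversions: 16

The array has 16 inversion(s): (0,1), (0,2), (0,3), (0,4), (0,5), (0,6), (0,7), (1,2), (1,7), (3,5), (3,7), (4,5), (4,6), (4,7), (5,7), (6,7). Each pair (i,j) satisfies i < j and arr[i] > arr[j].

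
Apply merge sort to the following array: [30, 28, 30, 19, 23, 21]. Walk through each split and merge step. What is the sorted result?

Merge sort trace:

Split: [30, 28, 30, 19, 23, 21] -> [30, 28, 30] and [19, 23, 21]
  Split: [30, 28, 30] -> [30] and [28, 30]
    Split: [28, 30] -> [28] and [30]
    Merge: [28] + [30] -> [28, 30]
  Merge: [30] + [28, 30] -> [28, 30, 30]
  Split: [19, 23, 21] -> [19] and [23, 21]
    Split: [23, 21] -> [23] and [21]
    Merge: [23] + [21] -> [21, 23]
  Merge: [19] + [21, 23] -> [19, 21, 23]
Merge: [28, 30, 30] + [19, 21, 23] -> [19, 21, 23, 28, 30, 30]

Final sorted array: [19, 21, 23, 28, 30, 30]

The merge sort proceeds by recursively splitting the array and merging sorted halves.
After all merges, the sorted array is [19, 21, 23, 28, 30, 30].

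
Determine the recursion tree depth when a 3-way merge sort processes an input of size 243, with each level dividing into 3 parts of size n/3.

For divide and conquer with division factor 3:

Problem sizes at each level:
Level 0: 243
Level 1: 81
Level 2: 27
Level 3: 9
Level 4: 3
Level 5: 1

The root is level 0 and the size-1 base case is level 5 (the tree spans levels 0 through 5, i.e. 6 levels counting the root), so the depth is the number of divisions: log_3(243) = 5

The recursion tree depth is log_3(243) = 5. At each level, the problem size is divided by 3, so it takes 5 divisions to reduce to a base case of size 1. The algorithm makes 3 recursive calls at each level.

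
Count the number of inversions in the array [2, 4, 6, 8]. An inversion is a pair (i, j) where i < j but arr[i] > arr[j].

Finding inversions in [2, 4, 6, 8]:


Total inversions: 0

The array has 0 inversions. It is already sorted.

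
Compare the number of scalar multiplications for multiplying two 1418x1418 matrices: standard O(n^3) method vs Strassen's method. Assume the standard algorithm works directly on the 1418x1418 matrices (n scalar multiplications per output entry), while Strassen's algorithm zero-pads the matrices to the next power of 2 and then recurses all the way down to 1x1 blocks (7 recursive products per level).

Matrix multiplication for 1418x1418 matrices:

Strassen's algorithm requires power-of-2 dimensions. Pad 1418x1418 to 2048x2048 (next power of 2).

Standard algorithm: 1418^3 = 2851206632 multiplications
Strassen's algorithm: 7^(log2(2048)) = 7^11 = 1977326743 multiplications
Savings: 2851206632 - 1977326743 = 873879889 multiplications

Standard: 2851206632 multiplications (1418^3). Strassen: 1977326743 multiplications (7^11, after padding to 2048x2048). Strassen reduces 8 recursive multiplications to 7 at each level.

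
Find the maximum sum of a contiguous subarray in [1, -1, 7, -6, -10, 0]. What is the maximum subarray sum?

Using Kadane's algorithm on [1, -1, 7, -6, -10, 0]:

Scanning through the array:
Position 1 (value -1): max_ending_here = 0, max_so_far = 1
Position 2 (value 7): max_ending_here = 7, max_so_far = 7
Position 3 (value -6): max_ending_here = 1, max_so_far = 7
Position 4 (value -10): max_ending_here = -9, max_so_far = 7
Position 5 (value 0): max_ending_here = 0, max_so_far = 7

Maximum subarray: [1, -1, 7]
Maximum sum: 7

The maximum subarray is [1, -1, 7] with sum 7. This subarray runs from index 0 to index 2.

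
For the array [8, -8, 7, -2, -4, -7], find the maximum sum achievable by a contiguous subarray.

Using Kadane's algorithm on [8, -8, 7, -2, -4, -7]:

Scanning through the array:
Position 1 (value -8): max_ending_here = 0, max_so_far = 8
Position 2 (value 7): max_ending_here = 7, max_so_far = 8
Position 3 (value -2): max_ending_here = 5, max_so_far = 8
Position 4 (value -4): max_ending_here = 1, max_so_far = 8
Position 5 (value -7): max_ending_here = -6, max_so_far = 8

Maximum subarray: [8]
Maximum sum: 8

The maximum subarray is [8] with sum 8. This subarray runs from index 0 to index 0.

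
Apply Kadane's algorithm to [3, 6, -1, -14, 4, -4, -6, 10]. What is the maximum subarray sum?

Using Kadane's algorithm on [3, 6, -1, -14, 4, -4, -6, 10]:

Scanning through the array:
Position 1 (value 6): max_ending_here = 9, max_so_far = 9
Position 2 (value -1): max_ending_here = 8, max_so_far = 9
Position 3 (value -14): max_ending_here = -6, max_so_far = 9
Position 4 (value 4): max_ending_here = 4, max_so_far = 9
Position 5 (value -4): max_ending_here = 0, max_so_far = 9
Position 6 (value -6): max_ending_here = -6, max_so_far = 9
Position 7 (value 10): max_ending_here = 10, max_so_far = 10

Maximum subarray: [10]
Maximum sum: 10

The maximum subarray is [10] with sum 10. This subarray runs from index 7 to index 7.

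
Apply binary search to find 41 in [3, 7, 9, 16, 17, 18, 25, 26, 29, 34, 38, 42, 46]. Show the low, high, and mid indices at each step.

Binary search for 41 in [3, 7, 9, 16, 17, 18, 25, 26, 29, 34, 38, 42, 46]:

lo=0, hi=12, mid=6, arr[mid]=25 -> 25 < 41, search right half
lo=7, hi=12, mid=9, arr[mid]=34 -> 34 < 41, search right half
lo=10, hi=12, mid=11, arr[mid]=42 -> 42 > 41, search left half
lo=10, hi=10, mid=10, arr[mid]=38 -> 38 < 41, search right half
lo=11 > hi=10, target 41 not found

Binary search determines that 41 is not in the array after 4 comparisons. The search space was exhausted without finding the target.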